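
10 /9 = 1.11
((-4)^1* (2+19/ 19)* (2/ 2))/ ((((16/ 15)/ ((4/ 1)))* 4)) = -45/ 4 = -11.25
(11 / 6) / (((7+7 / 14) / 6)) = 22 / 15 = 1.47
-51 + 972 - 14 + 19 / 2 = 1833 / 2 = 916.50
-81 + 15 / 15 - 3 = -83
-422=-422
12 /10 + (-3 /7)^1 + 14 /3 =571 /105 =5.44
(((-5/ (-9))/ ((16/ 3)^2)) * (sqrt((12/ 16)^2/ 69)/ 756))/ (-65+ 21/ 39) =-65 * sqrt(69)/ 14920851456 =-0.00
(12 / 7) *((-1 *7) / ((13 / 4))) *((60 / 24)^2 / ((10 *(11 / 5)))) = -150 / 143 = -1.05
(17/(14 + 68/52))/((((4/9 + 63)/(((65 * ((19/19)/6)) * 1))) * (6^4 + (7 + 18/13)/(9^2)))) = 45379035/310161036626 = 0.00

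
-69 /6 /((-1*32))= 23 /64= 0.36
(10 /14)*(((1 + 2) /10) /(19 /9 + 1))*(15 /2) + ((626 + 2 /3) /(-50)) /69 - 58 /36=-345179 /270480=-1.28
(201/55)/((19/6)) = 1206/1045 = 1.15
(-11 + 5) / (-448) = 3 / 224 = 0.01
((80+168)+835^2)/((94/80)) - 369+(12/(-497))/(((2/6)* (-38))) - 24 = 263275080753/443821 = 593201.04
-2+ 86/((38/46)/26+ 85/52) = 98870/1993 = 49.61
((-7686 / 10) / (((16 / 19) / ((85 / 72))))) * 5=-689605 / 128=-5387.54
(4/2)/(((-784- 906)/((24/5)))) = -24/4225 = -0.01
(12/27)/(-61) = -4/549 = -0.01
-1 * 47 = -47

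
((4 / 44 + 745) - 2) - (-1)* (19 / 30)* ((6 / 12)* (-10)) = 48835 / 66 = 739.92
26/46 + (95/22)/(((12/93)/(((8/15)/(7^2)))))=34568/37191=0.93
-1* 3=-3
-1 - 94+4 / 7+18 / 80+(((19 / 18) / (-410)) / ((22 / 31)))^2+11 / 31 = -536841610756823 / 5720287003200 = -93.85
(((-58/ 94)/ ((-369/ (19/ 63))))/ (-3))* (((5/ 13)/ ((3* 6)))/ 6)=-2755/ 4602069108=-0.00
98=98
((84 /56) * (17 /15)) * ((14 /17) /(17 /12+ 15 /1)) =84 /985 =0.09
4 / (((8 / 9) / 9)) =81 / 2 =40.50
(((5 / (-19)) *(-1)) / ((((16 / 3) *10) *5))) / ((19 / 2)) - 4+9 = 144403 / 28880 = 5.00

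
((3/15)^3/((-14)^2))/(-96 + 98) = 1/49000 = 0.00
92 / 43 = 2.14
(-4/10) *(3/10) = -3/25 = -0.12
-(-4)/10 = 2/5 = 0.40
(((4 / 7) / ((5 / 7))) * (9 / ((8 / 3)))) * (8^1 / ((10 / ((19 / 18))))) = 57 / 25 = 2.28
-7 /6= -1.17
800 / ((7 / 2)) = 1600 / 7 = 228.57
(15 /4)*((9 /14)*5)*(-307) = -207225 /56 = -3700.45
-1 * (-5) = 5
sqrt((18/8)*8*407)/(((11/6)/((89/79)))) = 52.60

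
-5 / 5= -1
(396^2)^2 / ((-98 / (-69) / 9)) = 7635585564288 / 49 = 155828276822.20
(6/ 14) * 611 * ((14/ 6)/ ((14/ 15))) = 9165/ 14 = 654.64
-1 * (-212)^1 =212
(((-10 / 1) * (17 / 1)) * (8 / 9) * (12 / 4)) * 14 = -19040 / 3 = -6346.67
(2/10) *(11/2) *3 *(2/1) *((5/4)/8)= 33/32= 1.03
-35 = -35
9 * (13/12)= 39/4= 9.75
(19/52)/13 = 19/676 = 0.03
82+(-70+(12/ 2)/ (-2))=9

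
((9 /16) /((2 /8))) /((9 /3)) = 3 /4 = 0.75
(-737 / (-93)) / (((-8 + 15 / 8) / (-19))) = 112024 / 4557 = 24.58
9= 9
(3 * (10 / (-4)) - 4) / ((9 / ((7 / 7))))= -23 / 18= -1.28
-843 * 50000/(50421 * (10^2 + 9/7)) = -14050000/1702309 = -8.25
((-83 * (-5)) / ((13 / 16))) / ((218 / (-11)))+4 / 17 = -615172 / 24089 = -25.54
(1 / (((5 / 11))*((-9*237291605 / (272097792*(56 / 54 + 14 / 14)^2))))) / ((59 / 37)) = -0.73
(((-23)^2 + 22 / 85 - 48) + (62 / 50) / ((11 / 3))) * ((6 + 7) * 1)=29269058 / 4675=6260.76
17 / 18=0.94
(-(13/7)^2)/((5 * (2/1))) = -169/490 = -0.34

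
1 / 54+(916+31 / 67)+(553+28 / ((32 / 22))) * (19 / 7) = 2469.73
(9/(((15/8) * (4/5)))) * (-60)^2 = 21600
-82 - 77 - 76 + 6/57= -4463/19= -234.89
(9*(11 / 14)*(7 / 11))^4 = 6561 / 16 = 410.06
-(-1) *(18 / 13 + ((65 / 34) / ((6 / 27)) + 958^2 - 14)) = 811299829 / 884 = 917759.99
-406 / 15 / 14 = -29 / 15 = -1.93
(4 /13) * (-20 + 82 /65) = -4872 /845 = -5.77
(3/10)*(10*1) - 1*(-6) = 9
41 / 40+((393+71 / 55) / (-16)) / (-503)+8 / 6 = 199796 / 82995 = 2.41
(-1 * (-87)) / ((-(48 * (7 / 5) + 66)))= -145 / 222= -0.65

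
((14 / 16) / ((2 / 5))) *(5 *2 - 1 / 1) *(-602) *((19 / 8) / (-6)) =600495 / 128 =4691.37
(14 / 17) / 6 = 7 / 51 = 0.14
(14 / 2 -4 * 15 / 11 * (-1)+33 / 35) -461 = -172327 / 385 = -447.60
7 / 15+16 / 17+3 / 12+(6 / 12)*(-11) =-3919 / 1020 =-3.84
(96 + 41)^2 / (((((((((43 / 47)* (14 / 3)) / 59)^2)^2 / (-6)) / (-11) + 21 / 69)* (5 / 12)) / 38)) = 5624257.24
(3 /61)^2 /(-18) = -1 /7442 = -0.00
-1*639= -639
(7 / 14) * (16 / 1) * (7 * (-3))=-168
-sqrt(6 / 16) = -sqrt(6) / 4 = -0.61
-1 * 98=-98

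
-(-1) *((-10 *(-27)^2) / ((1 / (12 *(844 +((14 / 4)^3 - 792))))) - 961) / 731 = -8300626 / 731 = -11355.17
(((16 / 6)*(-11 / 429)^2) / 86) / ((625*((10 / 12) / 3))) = 8 / 68128125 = 0.00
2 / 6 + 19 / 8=2.71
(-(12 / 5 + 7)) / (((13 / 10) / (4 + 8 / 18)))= -3760 / 117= -32.14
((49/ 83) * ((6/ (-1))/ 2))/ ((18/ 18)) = -147/ 83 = -1.77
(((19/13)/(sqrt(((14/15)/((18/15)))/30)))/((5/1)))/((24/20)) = 19 * sqrt(210)/182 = 1.51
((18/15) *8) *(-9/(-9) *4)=192/5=38.40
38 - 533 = -495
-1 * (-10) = 10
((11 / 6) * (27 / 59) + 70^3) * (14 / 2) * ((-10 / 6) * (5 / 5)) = -1416593465 / 354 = -4001676.45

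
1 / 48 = 0.02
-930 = -930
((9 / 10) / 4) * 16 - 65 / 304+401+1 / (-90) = 5531851 / 13680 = 404.38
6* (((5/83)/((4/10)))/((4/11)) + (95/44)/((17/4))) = 343515/62084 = 5.53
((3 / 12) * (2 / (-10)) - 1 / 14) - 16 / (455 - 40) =-0.16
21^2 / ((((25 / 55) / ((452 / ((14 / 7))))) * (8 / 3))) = 1644489 / 20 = 82224.45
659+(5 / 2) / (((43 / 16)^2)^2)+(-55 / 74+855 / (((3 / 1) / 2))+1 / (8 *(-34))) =42261923260099 / 34406813264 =1228.30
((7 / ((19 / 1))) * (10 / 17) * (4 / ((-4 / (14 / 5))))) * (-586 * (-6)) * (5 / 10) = -344568 / 323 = -1066.77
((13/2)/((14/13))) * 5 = 845/28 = 30.18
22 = 22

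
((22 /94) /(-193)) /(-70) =11 /634970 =0.00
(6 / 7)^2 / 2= 0.37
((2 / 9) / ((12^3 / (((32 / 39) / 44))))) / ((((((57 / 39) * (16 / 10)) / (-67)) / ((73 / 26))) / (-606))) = 2469955 / 21127392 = 0.12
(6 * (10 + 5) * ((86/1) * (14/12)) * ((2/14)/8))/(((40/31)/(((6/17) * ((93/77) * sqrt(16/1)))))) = 1115721/5236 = 213.09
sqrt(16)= 4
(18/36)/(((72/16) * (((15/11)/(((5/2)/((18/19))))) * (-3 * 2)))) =-209/5832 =-0.04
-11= -11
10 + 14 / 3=44 / 3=14.67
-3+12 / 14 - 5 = -50 / 7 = -7.14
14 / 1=14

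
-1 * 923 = -923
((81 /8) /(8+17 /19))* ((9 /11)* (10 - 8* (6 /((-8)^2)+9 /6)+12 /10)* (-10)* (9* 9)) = 34779861 /29744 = 1169.31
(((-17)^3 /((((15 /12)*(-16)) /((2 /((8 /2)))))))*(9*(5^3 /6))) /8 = 2878.71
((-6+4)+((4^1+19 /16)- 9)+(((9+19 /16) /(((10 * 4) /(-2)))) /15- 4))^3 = -105575672020447 /110592000000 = -954.64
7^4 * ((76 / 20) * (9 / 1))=410571 / 5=82114.20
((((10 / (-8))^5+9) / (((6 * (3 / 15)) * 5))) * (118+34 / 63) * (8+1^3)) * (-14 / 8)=-11371897 / 6144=-1850.89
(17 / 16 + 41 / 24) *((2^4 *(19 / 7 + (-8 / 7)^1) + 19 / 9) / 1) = 32623 / 432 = 75.52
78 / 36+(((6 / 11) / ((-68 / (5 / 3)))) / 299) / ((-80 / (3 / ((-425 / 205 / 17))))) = 58149151 / 26838240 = 2.17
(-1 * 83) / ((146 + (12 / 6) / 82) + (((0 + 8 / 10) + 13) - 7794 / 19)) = 323285 / 975254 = 0.33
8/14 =4/7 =0.57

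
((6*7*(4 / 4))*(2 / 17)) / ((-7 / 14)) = -168 / 17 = -9.88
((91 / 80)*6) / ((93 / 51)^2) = 78897 / 38440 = 2.05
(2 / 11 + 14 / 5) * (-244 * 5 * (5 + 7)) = -43653.82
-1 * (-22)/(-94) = -0.23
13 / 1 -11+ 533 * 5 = 2667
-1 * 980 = -980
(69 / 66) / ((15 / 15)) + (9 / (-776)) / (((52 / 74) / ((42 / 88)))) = 921103 / 887744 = 1.04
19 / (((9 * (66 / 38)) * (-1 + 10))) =361 / 2673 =0.14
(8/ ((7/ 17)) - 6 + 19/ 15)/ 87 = 1543/ 9135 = 0.17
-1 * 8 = -8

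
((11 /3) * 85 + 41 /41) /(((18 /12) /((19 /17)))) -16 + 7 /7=33349 /153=217.97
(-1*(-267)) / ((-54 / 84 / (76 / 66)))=-478.26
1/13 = 0.08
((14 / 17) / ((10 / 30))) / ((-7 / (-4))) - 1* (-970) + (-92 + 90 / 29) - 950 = -33270 / 493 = -67.48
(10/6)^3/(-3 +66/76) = -2.17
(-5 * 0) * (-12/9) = 0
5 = 5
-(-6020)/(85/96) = 6799.06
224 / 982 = 112 / 491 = 0.23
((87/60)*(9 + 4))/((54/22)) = 4147/540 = 7.68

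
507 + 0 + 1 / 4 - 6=2005 / 4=501.25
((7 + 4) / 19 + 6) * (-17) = -111.84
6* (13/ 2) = 39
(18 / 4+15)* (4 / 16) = 39 / 8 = 4.88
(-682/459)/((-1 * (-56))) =-341/12852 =-0.03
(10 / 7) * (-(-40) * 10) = 4000 / 7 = 571.43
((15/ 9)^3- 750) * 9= -20125/ 3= -6708.33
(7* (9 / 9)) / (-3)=-7 / 3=-2.33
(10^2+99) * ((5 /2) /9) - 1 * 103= -859 /18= -47.72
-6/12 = -1/2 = -0.50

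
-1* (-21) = 21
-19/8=-2.38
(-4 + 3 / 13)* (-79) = 3871 / 13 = 297.77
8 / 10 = 4 / 5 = 0.80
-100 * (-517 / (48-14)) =25850 / 17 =1520.59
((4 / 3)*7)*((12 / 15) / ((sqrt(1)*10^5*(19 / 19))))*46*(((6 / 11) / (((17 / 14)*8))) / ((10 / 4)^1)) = 1127 / 14609375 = 0.00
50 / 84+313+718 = 43327 / 42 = 1031.60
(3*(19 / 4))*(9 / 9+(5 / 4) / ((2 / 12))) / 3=323 / 8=40.38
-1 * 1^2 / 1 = -1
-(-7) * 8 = 56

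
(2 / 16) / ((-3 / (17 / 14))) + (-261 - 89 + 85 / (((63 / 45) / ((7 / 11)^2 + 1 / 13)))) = -169548341 / 528528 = -320.79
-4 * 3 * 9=-108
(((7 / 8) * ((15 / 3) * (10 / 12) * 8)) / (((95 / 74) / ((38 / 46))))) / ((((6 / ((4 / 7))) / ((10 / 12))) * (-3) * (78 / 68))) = -31450 / 72657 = -0.43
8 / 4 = 2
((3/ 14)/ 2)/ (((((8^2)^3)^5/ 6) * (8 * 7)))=9/ 970544990799738135520913391616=0.00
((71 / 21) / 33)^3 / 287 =357911 / 95517203859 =0.00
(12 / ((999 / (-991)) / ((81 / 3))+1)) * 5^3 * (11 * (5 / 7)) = 13626250 / 1113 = 12242.81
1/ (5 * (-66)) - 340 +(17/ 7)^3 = -36863653/ 113190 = -325.68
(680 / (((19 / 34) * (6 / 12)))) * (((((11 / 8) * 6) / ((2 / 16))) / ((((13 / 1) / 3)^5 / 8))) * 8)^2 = 48716736964853760 / 2619311345131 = 18599.06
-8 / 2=-4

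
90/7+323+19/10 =23643/70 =337.76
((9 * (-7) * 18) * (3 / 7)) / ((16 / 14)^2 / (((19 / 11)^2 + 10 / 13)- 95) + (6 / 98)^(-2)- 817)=427258881 / 483731372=0.88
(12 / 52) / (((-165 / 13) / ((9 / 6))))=-0.03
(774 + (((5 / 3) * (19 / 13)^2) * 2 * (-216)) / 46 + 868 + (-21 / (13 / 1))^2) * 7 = 11278.22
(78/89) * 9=702/89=7.89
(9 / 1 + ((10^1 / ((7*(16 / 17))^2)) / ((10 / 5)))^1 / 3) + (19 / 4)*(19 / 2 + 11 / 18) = 6442543 / 112896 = 57.07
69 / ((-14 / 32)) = -1104 / 7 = -157.71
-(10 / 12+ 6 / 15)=-37 / 30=-1.23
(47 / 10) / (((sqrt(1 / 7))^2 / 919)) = 302351 / 10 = 30235.10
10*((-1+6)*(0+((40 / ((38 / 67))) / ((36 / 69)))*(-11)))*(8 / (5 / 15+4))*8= -271216000 / 247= -1098040.49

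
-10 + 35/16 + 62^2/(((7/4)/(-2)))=-492907/112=-4400.96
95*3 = 285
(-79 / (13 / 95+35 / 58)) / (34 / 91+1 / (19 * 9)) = -1354709538 / 4817299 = -281.22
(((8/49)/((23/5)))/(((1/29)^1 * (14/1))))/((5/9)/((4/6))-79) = -3480/3699941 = -0.00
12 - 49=-37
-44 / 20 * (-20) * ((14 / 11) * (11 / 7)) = 88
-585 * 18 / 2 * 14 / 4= -36855 / 2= -18427.50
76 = 76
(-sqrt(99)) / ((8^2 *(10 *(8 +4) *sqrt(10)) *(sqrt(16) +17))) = -sqrt(110) / 537600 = -0.00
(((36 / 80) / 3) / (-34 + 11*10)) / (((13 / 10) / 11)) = 33 / 1976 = 0.02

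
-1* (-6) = 6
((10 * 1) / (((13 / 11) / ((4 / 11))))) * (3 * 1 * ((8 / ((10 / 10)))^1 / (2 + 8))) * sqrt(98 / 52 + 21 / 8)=24 * sqrt(12194) / 169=15.68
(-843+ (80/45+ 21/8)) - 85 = -923.60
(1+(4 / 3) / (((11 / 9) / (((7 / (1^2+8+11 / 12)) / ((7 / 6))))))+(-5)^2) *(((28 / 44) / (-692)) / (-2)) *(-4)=-17449 / 355861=-0.05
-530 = -530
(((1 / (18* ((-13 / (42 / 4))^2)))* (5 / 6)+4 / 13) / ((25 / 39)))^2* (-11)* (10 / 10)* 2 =-6.11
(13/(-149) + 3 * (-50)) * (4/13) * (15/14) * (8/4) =-1341780/13559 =-98.96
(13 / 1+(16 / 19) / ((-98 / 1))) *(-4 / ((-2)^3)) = 12095 / 1862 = 6.50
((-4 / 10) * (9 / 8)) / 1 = -9 / 20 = -0.45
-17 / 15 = -1.13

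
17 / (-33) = -17 / 33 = -0.52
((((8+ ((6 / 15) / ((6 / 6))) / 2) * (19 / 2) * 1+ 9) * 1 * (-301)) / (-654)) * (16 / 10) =523138 / 8175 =63.99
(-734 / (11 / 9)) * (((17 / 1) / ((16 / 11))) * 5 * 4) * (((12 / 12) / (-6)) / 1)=23396.25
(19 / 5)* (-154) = -2926 / 5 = -585.20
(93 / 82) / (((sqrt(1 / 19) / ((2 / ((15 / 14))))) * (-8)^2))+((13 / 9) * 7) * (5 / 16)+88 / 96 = 217 * sqrt(19) / 6560+587 / 144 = 4.22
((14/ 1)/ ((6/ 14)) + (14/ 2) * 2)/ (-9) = -140/ 27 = -5.19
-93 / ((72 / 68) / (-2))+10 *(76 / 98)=26963 / 147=183.42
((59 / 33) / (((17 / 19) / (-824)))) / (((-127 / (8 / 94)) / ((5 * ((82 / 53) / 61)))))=1514874560 / 10826052897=0.14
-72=-72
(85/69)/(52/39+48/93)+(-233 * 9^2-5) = -74678733/3956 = -18877.33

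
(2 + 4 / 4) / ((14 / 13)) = 39 / 14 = 2.79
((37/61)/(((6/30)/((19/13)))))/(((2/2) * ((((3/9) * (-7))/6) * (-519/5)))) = 105450/960323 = 0.11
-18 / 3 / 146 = -3 / 73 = -0.04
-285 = -285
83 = 83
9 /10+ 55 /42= 2.21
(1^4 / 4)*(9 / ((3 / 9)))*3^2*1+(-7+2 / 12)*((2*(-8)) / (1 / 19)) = 25657 / 12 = 2138.08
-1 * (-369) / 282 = 123 / 94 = 1.31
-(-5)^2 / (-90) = 5 / 18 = 0.28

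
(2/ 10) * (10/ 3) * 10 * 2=40/ 3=13.33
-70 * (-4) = 280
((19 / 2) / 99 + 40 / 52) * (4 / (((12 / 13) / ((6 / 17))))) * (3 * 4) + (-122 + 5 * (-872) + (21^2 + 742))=-108343 / 33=-3283.12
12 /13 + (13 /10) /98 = 11929 /12740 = 0.94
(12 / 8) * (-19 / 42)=-19 / 28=-0.68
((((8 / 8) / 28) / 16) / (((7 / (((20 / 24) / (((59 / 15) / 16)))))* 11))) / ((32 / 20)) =125 / 2035264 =0.00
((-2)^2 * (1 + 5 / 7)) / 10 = 24 / 35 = 0.69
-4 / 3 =-1.33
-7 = -7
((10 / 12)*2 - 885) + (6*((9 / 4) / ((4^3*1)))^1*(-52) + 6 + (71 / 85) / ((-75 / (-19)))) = -181170457 / 204000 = -888.09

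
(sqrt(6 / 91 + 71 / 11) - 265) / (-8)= 32.81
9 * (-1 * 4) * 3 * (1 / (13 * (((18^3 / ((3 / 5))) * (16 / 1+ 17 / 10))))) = -1 / 20709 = -0.00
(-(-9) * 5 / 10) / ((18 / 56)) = 14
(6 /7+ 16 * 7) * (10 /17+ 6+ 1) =101910 /119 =856.39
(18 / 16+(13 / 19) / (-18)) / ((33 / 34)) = 25279 / 22572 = 1.12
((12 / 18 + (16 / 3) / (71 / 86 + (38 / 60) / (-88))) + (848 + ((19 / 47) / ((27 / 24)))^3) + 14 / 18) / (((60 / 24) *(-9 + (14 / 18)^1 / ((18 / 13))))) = -24076232444446036 / 593340974416035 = -40.58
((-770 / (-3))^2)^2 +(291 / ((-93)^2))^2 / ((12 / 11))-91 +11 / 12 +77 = 649291429589972489 / 149610402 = 4339881591.86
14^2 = 196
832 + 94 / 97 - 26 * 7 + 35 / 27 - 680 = -27.73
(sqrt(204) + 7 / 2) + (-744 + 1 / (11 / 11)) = -1479 / 2 + 2 * sqrt(51) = -725.22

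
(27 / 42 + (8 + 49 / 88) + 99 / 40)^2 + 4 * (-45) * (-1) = 316.30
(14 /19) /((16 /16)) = 14 /19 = 0.74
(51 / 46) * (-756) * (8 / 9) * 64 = -47682.78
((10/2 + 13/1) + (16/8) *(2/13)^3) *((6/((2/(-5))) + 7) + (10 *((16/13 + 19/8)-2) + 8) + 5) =21660195/57122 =379.19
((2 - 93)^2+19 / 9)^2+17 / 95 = 68609929.86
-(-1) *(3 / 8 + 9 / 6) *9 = 135 / 8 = 16.88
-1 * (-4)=4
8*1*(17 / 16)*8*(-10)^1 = -680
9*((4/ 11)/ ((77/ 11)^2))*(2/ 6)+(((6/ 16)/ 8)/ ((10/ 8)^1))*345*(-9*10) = -5020689/ 4312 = -1164.35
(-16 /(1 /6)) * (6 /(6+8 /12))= -432 /5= -86.40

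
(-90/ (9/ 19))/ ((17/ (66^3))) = -54624240/ 17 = -3213190.59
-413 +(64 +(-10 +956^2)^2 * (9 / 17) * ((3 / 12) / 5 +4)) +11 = 152226268647271 / 85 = 1790897278203.19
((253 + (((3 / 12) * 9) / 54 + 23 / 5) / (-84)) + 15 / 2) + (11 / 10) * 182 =4643299 / 10080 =460.64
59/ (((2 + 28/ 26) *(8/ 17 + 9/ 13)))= 169507/ 10280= 16.49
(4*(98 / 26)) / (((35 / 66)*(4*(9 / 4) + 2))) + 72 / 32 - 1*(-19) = 6197 / 260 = 23.83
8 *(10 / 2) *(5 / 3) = 200 / 3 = 66.67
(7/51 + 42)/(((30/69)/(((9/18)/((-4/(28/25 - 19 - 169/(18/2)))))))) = 50959237/114750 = 444.09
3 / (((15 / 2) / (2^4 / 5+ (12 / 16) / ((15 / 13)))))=77 / 50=1.54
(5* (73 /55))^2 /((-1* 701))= -5329 /84821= -0.06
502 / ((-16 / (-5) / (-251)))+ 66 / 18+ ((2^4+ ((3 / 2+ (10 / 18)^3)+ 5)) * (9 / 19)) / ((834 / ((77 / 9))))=-1819252468433 / 46206936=-39371.85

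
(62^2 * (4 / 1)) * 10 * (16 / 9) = 2460160 / 9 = 273351.11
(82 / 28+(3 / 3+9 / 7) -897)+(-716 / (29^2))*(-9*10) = -815.16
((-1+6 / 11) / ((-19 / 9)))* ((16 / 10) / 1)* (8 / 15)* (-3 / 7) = -576 / 7315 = -0.08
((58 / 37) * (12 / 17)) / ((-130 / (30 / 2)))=-1044 / 8177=-0.13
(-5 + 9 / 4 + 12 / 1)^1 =37 / 4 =9.25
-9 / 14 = -0.64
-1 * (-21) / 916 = 21 / 916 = 0.02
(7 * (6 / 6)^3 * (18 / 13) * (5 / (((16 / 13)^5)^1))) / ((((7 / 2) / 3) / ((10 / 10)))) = 3855735 / 262144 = 14.71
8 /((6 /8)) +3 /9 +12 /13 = 11.92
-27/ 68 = -0.40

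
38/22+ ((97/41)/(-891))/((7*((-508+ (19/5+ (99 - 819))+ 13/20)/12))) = 3602897561/2085883569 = 1.73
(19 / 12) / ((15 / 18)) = 19 / 10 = 1.90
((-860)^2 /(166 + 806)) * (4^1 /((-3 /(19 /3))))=-14052400 /2187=-6425.42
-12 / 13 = -0.92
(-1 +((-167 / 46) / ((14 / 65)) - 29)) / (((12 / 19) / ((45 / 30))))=-573325 / 5152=-111.28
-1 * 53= -53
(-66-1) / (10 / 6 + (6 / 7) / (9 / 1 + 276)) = -133665 / 3331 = -40.13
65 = 65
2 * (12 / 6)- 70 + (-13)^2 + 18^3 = 5935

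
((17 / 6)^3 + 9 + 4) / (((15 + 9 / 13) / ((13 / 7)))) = 186407 / 44064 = 4.23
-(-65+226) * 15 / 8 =-2415 / 8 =-301.88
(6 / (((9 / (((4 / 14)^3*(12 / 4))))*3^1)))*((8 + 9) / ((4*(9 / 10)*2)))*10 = 3400 / 9261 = 0.37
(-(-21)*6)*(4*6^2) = 18144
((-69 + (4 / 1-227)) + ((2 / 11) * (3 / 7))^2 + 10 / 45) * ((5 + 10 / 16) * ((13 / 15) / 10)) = -20239999 / 142296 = -142.24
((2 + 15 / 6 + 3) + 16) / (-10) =-47 / 20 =-2.35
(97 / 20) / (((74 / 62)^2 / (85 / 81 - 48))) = -354504251 / 2217780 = -159.85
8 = 8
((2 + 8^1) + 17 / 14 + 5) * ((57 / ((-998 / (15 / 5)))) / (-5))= 38817 / 69860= 0.56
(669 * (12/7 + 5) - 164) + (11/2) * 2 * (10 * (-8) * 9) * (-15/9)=122695/7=17527.86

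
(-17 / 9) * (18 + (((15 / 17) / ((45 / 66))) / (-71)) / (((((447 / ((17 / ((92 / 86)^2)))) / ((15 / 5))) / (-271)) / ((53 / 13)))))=-49490285165 / 1309532094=-37.79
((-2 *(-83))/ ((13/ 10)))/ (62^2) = 415/ 12493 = 0.03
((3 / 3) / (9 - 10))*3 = -3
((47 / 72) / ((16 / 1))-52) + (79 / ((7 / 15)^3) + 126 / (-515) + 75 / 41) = 6065224305059 / 8343296640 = 726.96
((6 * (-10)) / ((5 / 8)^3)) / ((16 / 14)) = -5376 / 25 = -215.04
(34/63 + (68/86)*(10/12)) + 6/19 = 77947/51471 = 1.51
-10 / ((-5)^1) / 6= 1 / 3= 0.33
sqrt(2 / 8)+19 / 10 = 2.40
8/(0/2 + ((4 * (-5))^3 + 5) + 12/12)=-4/3997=-0.00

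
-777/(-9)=259/3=86.33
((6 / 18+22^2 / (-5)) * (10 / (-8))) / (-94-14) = -1447 / 1296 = -1.12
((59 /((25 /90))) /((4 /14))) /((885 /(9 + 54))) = 1323 /25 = 52.92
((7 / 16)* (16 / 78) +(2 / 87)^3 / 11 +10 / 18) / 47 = 121530595 / 8851597326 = 0.01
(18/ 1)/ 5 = 18/ 5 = 3.60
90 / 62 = 45 / 31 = 1.45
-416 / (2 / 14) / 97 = -2912 / 97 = -30.02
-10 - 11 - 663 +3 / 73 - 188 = -63653 / 73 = -871.96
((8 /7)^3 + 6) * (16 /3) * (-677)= -27838240 /1029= -27053.68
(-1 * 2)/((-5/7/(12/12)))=14/5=2.80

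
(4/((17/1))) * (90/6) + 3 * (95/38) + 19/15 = 6271/510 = 12.30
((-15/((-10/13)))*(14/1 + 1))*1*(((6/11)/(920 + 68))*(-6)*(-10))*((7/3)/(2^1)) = 4725/418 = 11.30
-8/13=-0.62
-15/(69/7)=-35/23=-1.52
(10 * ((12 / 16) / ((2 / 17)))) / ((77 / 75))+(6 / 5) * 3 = 101169 / 1540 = 65.69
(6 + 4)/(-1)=-10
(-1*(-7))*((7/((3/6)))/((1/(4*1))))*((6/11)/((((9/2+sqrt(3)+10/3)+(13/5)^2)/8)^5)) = 6.04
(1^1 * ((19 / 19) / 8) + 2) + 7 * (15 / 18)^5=38399 / 7776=4.94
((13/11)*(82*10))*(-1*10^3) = -10660000/11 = -969090.91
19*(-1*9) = -171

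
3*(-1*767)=-2301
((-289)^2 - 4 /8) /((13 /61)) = 10189501 /26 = 391903.88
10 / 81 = 0.12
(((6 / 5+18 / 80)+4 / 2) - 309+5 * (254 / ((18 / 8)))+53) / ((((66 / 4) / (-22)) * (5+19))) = -112273 / 6480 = -17.33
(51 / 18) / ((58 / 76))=323 / 87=3.71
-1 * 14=-14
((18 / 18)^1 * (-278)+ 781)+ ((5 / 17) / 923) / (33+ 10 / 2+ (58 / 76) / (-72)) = 503.00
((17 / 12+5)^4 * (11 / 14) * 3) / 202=55240493 / 2792448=19.78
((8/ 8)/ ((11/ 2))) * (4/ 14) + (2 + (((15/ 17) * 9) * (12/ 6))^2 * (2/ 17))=12002854/ 378301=31.73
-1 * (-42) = 42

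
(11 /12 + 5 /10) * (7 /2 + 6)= 323 /24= 13.46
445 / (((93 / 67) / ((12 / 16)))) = 29815 / 124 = 240.44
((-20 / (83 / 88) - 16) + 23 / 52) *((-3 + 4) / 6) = -52889 / 8632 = -6.13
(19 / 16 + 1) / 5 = 7 / 16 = 0.44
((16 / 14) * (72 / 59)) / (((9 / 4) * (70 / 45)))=1152 / 2891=0.40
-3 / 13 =-0.23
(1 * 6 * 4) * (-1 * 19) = -456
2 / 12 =1 / 6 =0.17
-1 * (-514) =514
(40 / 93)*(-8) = -320 / 93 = -3.44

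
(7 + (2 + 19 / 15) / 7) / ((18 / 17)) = 952 / 135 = 7.05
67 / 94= 0.71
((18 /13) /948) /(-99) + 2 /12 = 5648 /33891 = 0.17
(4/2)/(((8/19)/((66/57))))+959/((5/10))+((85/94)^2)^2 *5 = 150438065581/78074896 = 1926.84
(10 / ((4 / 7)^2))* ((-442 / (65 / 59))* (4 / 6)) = -49147 / 6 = -8191.17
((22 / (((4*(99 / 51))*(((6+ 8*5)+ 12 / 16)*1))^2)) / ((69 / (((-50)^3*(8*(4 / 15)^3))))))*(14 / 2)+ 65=1443429005 / 22316877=64.68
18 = 18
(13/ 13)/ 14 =1/ 14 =0.07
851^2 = 724201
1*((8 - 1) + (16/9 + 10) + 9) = 250/9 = 27.78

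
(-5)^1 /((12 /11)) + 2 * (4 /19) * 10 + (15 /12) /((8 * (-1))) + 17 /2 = 14539 /1824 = 7.97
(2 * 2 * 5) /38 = 10 /19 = 0.53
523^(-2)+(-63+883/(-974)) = -17025811631/266417246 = -63.91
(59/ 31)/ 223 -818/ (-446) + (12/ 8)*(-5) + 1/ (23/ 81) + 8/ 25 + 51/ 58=-107935357/ 115274275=-0.94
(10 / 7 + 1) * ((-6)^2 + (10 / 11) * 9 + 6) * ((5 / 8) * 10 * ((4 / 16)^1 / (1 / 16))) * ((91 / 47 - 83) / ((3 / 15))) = -1234907.43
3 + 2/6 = 10/3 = 3.33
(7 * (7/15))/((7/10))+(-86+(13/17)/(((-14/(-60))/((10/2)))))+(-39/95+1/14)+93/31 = -4224851/67830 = -62.29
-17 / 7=-2.43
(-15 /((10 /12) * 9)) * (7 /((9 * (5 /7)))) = -98 /45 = -2.18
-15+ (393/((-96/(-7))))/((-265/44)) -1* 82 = -101.76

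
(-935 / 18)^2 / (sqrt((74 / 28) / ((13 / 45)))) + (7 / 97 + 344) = 33375 / 97 + 174845 * sqrt(33670) / 35964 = 1236.16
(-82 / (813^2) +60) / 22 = 2.73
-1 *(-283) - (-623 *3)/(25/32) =66883/25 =2675.32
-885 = -885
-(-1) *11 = 11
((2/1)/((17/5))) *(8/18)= 40/153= 0.26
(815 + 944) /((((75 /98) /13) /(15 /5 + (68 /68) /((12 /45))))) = 10084347 /50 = 201686.94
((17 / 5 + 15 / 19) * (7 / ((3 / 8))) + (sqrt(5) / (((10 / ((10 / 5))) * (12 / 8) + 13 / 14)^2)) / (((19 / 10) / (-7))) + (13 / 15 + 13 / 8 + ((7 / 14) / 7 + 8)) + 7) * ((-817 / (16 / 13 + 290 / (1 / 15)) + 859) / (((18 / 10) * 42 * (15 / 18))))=707149711031 / 541676016 - 3967331795 * sqrt(5) / 5611828011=1303.90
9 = 9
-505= -505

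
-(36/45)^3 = -0.51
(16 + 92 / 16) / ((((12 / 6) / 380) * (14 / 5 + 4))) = 41325 / 68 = 607.72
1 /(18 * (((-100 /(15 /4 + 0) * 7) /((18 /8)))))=-3 /4480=-0.00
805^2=648025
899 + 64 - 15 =948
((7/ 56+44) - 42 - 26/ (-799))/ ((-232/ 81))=-0.75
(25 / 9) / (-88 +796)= 25 / 6372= 0.00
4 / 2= 2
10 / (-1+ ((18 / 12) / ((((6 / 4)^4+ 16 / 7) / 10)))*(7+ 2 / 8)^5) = 526720 / 2153617973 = 0.00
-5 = -5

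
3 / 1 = 3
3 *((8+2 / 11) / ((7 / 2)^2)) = 1080 / 539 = 2.00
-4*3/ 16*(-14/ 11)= 21/ 22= 0.95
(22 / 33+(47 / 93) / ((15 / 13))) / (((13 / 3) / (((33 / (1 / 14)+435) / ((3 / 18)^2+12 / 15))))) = 1275948 / 4619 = 276.24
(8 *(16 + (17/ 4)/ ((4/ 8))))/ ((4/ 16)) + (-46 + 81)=819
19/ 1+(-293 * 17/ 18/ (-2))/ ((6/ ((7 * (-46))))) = -799889/ 108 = -7406.38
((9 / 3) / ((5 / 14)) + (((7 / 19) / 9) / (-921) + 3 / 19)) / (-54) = -3369461 / 21261285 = -0.16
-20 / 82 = -10 / 41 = -0.24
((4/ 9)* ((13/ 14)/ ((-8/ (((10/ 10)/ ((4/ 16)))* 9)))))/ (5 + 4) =-13/ 63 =-0.21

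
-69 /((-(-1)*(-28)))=69 /28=2.46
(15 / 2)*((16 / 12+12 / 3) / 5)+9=17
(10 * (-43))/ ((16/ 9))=-1935/ 8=-241.88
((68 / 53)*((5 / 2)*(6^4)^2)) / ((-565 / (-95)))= 5425159680 / 5989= 905854.01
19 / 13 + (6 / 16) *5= 347 / 104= 3.34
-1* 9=-9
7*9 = 63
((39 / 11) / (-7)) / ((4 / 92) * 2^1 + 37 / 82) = -73554 / 78155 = -0.94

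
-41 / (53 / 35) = -1435 / 53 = -27.08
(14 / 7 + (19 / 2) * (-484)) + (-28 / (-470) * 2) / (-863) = -932091808 / 202805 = -4596.00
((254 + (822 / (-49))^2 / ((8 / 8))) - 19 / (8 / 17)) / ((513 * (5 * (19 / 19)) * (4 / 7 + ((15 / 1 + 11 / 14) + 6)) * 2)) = 9508781 / 2203006680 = 0.00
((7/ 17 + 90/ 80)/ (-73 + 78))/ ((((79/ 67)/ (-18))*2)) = -126027/ 53720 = -2.35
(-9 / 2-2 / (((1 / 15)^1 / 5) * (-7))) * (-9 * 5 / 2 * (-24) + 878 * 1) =168033 / 7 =24004.71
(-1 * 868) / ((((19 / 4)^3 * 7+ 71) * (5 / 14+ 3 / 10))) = -1944320 / 1208811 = -1.61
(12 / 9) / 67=4 / 201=0.02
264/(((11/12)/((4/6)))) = 192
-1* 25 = -25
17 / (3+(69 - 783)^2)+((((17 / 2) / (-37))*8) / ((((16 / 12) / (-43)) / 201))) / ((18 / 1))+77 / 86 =537547386617 / 811090209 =662.75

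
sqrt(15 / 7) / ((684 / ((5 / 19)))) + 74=5*sqrt(105) / 90972 + 74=74.00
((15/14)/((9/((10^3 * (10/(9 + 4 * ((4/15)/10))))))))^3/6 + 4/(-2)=122069656796530754/327851734623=372331.89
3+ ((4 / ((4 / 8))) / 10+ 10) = 69 / 5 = 13.80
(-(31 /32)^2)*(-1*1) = 961 /1024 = 0.94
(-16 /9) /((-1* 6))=0.30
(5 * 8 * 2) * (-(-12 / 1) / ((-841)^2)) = 960 / 707281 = 0.00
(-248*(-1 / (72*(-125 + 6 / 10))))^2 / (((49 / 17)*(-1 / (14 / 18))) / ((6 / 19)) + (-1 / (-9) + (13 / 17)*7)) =-0.00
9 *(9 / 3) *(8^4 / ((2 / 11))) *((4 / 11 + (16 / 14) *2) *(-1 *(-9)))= 101523456 / 7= 14503350.86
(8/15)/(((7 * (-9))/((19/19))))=-8/945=-0.01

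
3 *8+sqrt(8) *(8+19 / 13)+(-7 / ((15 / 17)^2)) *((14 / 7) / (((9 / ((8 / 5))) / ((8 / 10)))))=1085528 / 50625+246 *sqrt(2) / 13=48.20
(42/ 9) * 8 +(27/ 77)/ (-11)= 37.30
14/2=7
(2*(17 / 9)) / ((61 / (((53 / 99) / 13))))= 1802 / 706563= 0.00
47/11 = 4.27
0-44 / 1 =-44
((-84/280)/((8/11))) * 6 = -99/40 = -2.48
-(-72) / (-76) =-18 / 19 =-0.95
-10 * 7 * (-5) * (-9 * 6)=-18900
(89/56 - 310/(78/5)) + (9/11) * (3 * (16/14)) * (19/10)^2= -4898347/600600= -8.16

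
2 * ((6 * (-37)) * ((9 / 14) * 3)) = -5994 / 7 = -856.29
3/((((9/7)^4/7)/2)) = 33614/2187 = 15.37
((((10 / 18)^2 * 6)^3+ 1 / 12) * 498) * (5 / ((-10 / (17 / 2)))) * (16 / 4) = -54470.17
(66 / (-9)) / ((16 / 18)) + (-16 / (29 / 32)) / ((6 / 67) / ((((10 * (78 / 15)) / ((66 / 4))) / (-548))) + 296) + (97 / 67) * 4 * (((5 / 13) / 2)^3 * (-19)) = -9.10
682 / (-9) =-682 / 9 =-75.78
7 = 7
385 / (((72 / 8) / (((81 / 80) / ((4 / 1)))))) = 693 / 64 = 10.83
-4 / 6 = -2 / 3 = -0.67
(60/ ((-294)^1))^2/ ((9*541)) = 100/ 11690469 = 0.00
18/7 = 2.57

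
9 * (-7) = -63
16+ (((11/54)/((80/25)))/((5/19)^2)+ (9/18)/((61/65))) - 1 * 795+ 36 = -195412729/263520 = -741.55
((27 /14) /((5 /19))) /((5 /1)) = 513 /350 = 1.47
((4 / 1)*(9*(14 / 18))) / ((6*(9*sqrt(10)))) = 7*sqrt(10) / 135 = 0.16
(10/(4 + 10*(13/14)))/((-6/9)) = -35/31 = -1.13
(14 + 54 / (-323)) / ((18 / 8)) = 17872 / 2907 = 6.15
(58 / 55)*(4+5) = 522 / 55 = 9.49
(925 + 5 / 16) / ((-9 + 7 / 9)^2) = 1199205 / 87616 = 13.69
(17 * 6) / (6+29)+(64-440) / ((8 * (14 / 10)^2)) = -5161 / 245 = -21.07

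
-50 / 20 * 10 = -25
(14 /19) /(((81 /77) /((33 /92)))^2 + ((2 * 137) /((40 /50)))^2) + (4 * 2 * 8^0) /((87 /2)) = 3529150848536 /19189102385793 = 0.18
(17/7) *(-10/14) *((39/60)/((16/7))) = -221/448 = -0.49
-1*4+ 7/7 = -3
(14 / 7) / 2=1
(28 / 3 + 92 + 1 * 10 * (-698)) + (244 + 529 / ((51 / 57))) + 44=-305971 / 51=-5999.43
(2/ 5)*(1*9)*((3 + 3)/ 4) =27/ 5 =5.40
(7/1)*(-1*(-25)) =175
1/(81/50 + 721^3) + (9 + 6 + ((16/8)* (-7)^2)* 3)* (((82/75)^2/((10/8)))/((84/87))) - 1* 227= 97219132609955653/1229830096096875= 79.05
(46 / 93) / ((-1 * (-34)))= 23 / 1581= 0.01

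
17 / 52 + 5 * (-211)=-54843 / 52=-1054.67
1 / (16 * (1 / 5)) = 5 / 16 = 0.31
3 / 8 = 0.38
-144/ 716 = -36/ 179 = -0.20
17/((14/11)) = 187/14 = 13.36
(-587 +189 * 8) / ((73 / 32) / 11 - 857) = -325600 / 301591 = -1.08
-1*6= -6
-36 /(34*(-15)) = 6 /85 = 0.07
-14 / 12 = -7 / 6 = -1.17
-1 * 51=-51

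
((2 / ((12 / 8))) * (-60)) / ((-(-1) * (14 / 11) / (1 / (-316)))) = 110 / 553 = 0.20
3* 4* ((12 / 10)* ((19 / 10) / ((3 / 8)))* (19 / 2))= 17328 / 25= 693.12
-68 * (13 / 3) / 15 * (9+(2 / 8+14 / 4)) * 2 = -500.93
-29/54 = -0.54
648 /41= 15.80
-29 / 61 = -0.48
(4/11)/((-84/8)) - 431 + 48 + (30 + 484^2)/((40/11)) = 295890743/4620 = 64045.62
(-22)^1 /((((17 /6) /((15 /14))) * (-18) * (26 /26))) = 55 /119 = 0.46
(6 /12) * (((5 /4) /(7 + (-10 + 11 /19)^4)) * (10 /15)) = 651605 /12330455136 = 0.00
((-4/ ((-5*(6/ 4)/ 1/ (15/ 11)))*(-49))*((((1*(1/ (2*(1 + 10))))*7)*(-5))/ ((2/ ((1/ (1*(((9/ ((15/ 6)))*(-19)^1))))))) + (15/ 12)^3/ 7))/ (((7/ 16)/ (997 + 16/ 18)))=-4399342850/ 186219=-23624.56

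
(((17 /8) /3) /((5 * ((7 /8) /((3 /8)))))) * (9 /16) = 153 /4480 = 0.03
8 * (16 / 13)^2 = 2048 / 169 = 12.12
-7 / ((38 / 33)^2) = -7623 / 1444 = -5.28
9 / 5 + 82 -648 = -2821 / 5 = -564.20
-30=-30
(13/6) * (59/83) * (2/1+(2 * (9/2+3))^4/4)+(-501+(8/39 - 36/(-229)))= 37548147589/1976728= 18995.10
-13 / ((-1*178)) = 0.07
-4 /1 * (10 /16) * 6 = -15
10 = 10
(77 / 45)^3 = 456533 / 91125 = 5.01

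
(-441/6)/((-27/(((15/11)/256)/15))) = 49/50688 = 0.00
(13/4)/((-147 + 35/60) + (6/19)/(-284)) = -52611/2370211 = -0.02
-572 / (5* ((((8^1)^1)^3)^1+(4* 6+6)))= -286 / 1355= -0.21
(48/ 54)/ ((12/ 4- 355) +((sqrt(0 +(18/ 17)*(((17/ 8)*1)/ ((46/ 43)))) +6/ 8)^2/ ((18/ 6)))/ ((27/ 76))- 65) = -252598880/ 117786815793- 27968*sqrt(1978)/ 117786815793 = -0.00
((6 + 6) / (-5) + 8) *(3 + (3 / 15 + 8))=1568 / 25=62.72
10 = 10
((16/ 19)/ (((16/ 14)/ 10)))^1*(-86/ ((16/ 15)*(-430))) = 1.38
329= 329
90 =90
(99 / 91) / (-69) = -33 / 2093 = -0.02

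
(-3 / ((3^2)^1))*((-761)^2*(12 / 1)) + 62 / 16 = -2316480.12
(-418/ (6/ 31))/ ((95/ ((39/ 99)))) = -403/ 45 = -8.96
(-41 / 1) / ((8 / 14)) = -287 / 4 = -71.75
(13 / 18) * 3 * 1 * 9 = 39 / 2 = 19.50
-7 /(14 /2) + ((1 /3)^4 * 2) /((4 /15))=-49 /54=-0.91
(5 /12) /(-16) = -5 /192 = -0.03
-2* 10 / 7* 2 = -40 / 7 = -5.71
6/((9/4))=8/3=2.67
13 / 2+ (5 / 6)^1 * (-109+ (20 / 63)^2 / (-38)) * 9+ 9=-802.02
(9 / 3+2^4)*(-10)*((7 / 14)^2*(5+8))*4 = -2470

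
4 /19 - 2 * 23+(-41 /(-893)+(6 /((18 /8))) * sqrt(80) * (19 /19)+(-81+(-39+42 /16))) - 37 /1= -176.27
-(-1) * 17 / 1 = 17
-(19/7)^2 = -361/49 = -7.37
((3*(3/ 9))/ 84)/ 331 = 1/ 27804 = 0.00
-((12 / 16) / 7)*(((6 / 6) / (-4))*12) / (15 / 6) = 9 / 70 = 0.13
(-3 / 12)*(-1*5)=5 / 4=1.25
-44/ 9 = -4.89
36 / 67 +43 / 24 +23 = 40729 / 1608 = 25.33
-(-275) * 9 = 2475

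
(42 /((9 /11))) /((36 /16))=616 /27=22.81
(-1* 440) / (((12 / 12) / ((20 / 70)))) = -880 / 7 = -125.71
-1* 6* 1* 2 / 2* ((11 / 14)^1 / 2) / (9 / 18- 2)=11 / 7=1.57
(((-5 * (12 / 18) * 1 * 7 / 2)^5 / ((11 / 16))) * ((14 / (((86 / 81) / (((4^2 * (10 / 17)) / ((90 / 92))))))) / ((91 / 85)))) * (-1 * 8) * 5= 247399040000000 / 166023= 1490149196.20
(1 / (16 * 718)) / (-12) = -0.00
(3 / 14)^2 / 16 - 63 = -197559 / 3136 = -63.00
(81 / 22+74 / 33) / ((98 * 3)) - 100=-1940009 / 19404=-99.98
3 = 3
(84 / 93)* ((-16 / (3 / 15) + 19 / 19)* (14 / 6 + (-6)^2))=-254380 / 93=-2735.27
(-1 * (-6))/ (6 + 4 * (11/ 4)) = 6/ 17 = 0.35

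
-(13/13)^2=-1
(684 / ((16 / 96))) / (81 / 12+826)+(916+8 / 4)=922.93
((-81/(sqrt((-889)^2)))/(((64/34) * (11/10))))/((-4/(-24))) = -20655/78232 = -0.26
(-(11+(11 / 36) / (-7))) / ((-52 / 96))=5522 / 273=20.23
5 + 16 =21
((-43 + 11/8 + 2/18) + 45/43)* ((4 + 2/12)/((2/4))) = -3132175/9288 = -337.23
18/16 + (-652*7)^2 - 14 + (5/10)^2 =166640667/8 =20830083.38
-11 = -11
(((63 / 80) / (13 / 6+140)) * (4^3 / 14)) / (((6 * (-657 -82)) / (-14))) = 252 / 3151835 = 0.00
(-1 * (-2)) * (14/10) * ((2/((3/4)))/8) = 14/15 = 0.93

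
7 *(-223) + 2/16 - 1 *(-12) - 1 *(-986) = -4503/8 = -562.88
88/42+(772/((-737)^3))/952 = 85553152387/40832186406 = 2.10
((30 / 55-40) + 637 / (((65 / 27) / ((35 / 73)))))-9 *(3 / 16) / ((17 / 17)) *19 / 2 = 1834109 / 25696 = 71.38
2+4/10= 12/5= 2.40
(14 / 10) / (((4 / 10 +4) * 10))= 7 / 220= 0.03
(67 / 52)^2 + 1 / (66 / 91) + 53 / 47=17474239 / 4193904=4.17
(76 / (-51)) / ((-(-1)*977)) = -76 / 49827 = -0.00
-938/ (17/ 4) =-3752/ 17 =-220.71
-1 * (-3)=3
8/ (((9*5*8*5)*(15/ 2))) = 2/ 3375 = 0.00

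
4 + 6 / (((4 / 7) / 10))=109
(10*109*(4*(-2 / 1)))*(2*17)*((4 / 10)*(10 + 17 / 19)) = -24548544 / 19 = -1292028.63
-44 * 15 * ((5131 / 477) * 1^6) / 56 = -40315 / 318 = -126.78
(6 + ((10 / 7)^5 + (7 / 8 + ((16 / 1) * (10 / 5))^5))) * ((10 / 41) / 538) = 22557982166885 / 1482915224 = 15211.92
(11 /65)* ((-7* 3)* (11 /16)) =-2541 /1040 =-2.44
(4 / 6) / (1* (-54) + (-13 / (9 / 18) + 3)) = -2 / 231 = -0.01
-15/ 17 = -0.88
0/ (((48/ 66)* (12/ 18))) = 0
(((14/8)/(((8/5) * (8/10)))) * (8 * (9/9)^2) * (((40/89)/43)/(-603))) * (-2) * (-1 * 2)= -1750/2307681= -0.00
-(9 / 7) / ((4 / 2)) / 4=-9 / 56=-0.16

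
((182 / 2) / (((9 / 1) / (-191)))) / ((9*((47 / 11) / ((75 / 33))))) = -434525 / 3807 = -114.14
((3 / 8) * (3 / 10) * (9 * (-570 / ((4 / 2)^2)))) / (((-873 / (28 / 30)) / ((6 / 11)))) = 3591 / 42680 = 0.08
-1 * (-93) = 93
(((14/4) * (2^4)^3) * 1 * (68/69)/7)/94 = 21.47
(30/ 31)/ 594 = 5/ 3069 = 0.00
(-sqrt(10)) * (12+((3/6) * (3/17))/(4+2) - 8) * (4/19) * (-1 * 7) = 18.71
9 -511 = -502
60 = 60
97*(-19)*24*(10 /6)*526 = -38776720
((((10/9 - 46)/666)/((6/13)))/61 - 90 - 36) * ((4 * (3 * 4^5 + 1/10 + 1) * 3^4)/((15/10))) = -8494803030436/101565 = -83639078.72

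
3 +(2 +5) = 10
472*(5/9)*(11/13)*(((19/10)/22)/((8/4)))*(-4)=-4484/117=-38.32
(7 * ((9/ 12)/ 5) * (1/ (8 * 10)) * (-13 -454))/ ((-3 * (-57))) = -3269/ 91200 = -0.04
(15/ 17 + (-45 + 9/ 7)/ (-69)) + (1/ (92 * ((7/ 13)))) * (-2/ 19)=157441/ 104006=1.51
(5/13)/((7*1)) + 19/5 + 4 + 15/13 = 4099/455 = 9.01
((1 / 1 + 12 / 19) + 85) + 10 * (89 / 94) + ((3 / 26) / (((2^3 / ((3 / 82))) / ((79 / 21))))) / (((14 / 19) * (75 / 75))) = 96.10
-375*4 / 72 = -125 / 6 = -20.83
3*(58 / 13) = 174 / 13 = 13.38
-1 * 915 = -915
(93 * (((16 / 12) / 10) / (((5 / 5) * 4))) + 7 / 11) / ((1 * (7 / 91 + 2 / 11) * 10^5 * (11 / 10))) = 5343 / 40700000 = 0.00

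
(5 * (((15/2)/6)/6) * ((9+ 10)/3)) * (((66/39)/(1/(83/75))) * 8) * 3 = 296.53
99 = 99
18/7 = 2.57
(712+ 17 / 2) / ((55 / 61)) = 7991 / 10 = 799.10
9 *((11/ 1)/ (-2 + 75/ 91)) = -9009/ 107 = -84.20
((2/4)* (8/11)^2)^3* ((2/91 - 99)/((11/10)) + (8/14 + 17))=-2375057408/1773332561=-1.34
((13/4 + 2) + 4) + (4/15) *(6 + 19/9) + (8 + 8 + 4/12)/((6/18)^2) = 85543/540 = 158.41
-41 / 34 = -1.21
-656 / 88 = -82 / 11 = -7.45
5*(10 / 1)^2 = 500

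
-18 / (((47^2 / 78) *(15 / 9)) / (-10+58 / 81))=832 / 235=3.54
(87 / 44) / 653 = 87 / 28732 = 0.00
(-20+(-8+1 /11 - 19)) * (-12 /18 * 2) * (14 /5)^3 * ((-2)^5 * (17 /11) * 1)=-1027002368 /15125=-67900.98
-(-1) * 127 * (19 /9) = 2413 /9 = 268.11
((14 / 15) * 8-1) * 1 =97 / 15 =6.47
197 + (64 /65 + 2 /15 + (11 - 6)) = 39608 /195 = 203.12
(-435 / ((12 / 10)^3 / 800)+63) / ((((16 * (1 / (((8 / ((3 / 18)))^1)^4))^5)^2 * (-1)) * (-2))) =-6986813637986028619675671772148368520661493741082189881438576287154176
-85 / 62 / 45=-17 / 558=-0.03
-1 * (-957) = 957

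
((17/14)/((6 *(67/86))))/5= 731/14070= 0.05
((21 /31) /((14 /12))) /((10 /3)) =27 /155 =0.17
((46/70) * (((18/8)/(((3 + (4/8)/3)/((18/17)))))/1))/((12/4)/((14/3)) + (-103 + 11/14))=-621/127585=-0.00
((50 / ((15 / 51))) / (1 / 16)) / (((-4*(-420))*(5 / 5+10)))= 34 / 231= 0.15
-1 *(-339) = 339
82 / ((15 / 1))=82 / 15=5.47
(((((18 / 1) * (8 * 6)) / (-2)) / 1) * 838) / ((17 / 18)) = -6516288 / 17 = -383311.06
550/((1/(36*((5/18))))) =5500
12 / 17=0.71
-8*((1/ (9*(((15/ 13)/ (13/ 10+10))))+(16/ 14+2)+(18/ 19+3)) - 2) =-4437308/ 89775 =-49.43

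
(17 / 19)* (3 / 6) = 17 / 38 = 0.45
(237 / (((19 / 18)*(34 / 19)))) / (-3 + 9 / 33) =-7821 / 170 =-46.01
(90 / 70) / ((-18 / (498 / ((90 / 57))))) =-1577 / 70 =-22.53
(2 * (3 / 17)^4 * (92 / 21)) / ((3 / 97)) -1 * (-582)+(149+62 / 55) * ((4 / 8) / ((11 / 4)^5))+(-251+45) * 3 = -35.25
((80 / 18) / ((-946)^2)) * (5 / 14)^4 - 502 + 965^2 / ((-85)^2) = -4170446127374227 / 11177502629832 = -373.11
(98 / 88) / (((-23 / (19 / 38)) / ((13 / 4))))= -637 / 8096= -0.08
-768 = -768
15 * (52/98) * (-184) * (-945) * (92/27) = 33009600/7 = 4715657.14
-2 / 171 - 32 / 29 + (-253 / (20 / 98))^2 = 762126382031 / 495900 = 1536854.97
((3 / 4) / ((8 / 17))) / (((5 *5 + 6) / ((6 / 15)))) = 0.02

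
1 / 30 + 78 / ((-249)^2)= 2383 / 68890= 0.03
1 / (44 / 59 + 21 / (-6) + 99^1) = 118 / 11357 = 0.01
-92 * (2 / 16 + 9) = -839.50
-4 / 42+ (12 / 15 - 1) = -31 / 105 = -0.30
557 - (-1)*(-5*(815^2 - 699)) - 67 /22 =-72975673 /22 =-3317076.05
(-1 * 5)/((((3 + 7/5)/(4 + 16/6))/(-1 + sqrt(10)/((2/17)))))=250/33- 2125 * sqrt(10)/33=-196.06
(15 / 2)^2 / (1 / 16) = 900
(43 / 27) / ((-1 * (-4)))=43 / 108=0.40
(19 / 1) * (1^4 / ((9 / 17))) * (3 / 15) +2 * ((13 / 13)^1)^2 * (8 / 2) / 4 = 413 / 45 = 9.18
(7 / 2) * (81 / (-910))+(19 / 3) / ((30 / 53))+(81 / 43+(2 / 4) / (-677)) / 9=755214313 / 68119740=11.09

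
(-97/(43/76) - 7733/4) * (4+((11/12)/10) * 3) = -61903197/6880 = -8997.56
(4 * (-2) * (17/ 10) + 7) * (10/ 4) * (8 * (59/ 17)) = -7788/ 17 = -458.12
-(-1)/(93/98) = 98/93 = 1.05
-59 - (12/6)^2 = -63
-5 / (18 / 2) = -5 / 9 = -0.56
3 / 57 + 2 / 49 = 87 / 931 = 0.09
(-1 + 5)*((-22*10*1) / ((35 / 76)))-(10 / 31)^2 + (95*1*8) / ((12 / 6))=-10298776 / 6727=-1530.96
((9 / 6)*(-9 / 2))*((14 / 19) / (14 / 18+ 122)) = -1701 / 41990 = -0.04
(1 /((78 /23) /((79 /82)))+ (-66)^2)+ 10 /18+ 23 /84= 292615025 /67158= 4357.11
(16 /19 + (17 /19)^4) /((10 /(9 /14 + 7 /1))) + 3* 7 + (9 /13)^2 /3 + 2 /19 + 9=19362767611 /616678972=31.40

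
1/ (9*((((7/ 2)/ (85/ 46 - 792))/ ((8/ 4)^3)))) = -290776/ 1449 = -200.67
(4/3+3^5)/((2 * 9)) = 733/54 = 13.57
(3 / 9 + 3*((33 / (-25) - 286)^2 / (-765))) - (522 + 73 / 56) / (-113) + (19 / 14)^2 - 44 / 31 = -23223593995813 / 72949975000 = -318.35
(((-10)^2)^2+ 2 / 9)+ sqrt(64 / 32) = sqrt(2)+ 90002 / 9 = 10001.64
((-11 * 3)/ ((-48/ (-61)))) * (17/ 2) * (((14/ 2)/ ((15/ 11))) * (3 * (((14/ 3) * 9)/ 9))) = -6148373/ 240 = -25618.22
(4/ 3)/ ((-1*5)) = -4/ 15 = -0.27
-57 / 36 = -19 / 12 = -1.58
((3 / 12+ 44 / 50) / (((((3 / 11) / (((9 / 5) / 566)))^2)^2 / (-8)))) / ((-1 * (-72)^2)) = 1654433 / 51313983368000000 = 0.00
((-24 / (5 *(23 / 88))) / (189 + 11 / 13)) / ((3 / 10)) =-4576 / 14191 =-0.32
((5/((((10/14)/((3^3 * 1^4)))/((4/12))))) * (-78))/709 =-4914/709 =-6.93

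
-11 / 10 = -1.10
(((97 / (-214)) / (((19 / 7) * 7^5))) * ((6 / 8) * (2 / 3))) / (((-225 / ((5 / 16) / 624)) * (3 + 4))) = 97 / 61405130142720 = 0.00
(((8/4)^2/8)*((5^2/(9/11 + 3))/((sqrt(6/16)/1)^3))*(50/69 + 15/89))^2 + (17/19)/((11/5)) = 15254673106700695/93848391717003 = 162.55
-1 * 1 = -1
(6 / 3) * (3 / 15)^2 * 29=58 / 25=2.32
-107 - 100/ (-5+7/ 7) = -82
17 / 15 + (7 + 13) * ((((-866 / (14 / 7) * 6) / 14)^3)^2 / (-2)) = -720686132637799330117 / 1764735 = -408382070190594.81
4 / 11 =0.36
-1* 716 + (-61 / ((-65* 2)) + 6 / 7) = -650353 / 910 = -714.67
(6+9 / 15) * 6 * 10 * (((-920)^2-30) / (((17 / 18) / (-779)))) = -4699648855440 / 17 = -276449932672.94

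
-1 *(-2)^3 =8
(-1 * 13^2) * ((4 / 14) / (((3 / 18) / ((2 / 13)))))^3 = -13824 / 4459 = -3.10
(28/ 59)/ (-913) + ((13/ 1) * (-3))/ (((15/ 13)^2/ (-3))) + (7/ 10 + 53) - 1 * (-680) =2212801093/ 2693350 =821.58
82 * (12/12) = 82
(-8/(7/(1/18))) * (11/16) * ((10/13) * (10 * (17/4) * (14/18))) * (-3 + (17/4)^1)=-23375/16848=-1.39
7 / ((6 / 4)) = 14 / 3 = 4.67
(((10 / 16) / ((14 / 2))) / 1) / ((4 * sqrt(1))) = 5 / 224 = 0.02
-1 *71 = -71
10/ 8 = 5/ 4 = 1.25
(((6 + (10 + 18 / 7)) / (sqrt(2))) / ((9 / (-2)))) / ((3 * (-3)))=130 * sqrt(2) / 567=0.32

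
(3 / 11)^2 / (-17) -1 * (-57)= 117240 / 2057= 57.00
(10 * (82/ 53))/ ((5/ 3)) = 492/ 53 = 9.28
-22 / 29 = -0.76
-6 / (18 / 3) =-1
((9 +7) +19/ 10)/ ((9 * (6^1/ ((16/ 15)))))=716/ 2025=0.35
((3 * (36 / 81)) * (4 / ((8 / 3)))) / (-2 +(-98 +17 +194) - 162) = -0.04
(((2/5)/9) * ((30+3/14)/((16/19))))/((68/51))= 2679/2240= 1.20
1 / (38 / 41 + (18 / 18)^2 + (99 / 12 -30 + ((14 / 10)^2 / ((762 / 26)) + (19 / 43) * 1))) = -67170300 / 1297356301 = -0.05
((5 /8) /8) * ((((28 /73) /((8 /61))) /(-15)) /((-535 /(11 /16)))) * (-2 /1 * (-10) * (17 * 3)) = 79849 /3999232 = 0.02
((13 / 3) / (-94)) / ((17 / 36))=-78 / 799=-0.10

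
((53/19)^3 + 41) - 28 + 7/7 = 244903/6859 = 35.71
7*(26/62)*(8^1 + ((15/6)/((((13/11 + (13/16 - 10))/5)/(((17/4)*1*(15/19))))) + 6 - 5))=11.04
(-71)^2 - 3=5038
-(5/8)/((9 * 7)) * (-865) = 4325/504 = 8.58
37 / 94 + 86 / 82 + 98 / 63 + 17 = 693649 / 34686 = 20.00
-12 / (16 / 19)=-57 / 4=-14.25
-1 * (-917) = 917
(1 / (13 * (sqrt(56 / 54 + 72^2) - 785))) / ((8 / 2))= -21195 / 857900108 - 3 * sqrt(104997) / 428950054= -0.00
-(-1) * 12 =12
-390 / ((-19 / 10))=3900 / 19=205.26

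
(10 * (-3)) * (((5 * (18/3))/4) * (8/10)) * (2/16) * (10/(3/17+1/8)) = -30600/41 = -746.34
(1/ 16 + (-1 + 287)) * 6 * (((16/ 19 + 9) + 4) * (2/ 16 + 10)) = 292511493/ 1216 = 240552.21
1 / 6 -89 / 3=-59 / 2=-29.50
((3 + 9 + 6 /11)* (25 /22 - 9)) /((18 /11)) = -3979 /66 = -60.29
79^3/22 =493039/22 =22410.86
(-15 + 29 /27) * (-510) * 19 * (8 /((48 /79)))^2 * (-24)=-561449605.93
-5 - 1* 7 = -12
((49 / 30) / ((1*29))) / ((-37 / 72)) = -588 / 5365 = -0.11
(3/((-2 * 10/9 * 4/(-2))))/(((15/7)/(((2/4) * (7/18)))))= 49/800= 0.06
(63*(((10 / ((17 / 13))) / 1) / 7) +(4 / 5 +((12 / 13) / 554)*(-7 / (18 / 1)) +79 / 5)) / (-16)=-19609997 / 3673020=-5.34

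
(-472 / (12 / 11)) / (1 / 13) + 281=-16031 / 3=-5343.67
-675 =-675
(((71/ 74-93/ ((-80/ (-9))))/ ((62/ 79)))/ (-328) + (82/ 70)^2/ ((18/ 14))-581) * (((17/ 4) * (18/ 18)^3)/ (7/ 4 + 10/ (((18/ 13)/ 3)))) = -186924689951771/ 1776040492800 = -105.25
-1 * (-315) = 315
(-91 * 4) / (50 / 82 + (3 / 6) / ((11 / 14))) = -82082 / 281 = -292.11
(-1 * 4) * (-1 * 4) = 16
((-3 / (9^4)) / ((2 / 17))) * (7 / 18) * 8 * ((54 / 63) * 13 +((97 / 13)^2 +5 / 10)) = -100283 / 123201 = -0.81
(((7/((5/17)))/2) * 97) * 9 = 103887/10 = 10388.70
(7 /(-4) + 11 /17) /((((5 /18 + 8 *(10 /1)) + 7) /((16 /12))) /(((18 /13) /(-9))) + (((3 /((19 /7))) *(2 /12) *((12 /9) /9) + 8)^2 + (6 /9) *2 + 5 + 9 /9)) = 78950700 /25319146333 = 0.00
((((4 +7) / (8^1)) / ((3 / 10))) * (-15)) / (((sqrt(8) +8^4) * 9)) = -35200 / 18874359 +275 * sqrt(2) / 301989744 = -0.00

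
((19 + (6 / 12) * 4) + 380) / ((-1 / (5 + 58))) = -25263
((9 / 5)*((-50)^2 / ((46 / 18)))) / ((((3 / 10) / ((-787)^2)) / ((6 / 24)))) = 20903703750 / 23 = 908856684.78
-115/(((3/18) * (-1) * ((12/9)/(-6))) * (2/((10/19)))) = -15525/19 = -817.11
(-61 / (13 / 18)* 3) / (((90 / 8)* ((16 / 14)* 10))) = -1281 / 650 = -1.97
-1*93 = -93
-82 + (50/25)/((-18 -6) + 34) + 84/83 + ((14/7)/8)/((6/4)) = -200747/2490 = -80.62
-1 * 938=-938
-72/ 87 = -24/ 29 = -0.83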